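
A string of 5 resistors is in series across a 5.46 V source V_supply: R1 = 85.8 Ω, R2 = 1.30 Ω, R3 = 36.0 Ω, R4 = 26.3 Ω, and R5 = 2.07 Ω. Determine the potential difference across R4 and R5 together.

Series total: ΣR = 85.8 + 1.30 + 36.0 + 26.3 + 2.07 = 151.5 Ω.
R_{R4..R5} = 26.3 + 2.07 = 28.37 Ω.
Voltage divider: V = V_supply · (28.37 / 151.5) = 5.46 × 0.1873 = 1.023 V.

V ≈ 1.02 V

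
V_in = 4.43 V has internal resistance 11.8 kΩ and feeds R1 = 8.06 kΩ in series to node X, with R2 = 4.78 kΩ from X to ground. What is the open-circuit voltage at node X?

V_th ≈ 0.859 V

R1' = 11.8 + 8.06 = 19.86 kΩ (source resistance + R1).
Open-circuit (no load on X): V_th = V_in · R2/(R1' + R2) = 4.43 × 4.78/(19.86 + 4.78) = 0.8594 V.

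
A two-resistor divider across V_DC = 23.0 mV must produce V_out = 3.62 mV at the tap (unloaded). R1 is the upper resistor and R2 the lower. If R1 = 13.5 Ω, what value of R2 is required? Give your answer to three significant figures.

V_out/V_DC = R2/(R1+R2) = 0.1574.
So R2 = R1 · V_out/(V_DC − V_out) = 13.5 × 3.62/(23.0 − 3.62) = 13.5 × 0.1868 = 2.522 Ω.

R2 ≈ 2.52 Ω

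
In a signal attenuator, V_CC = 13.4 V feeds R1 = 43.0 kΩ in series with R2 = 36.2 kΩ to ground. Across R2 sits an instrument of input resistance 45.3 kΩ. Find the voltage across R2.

First combine the lower leg with the load: R2 ‖ R_L = 20.12 kΩ.
Then V_out = V_CC · R2'/(R1 + R2') = 13.4 × 20.12/63.12 = 4.271 V.
(Unloaded it would be 6.12 V; the load pulls it down.)

V_out ≈ 4.27 V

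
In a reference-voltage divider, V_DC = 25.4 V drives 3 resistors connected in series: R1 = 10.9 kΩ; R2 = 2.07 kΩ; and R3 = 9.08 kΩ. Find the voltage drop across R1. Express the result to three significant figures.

Series total: ΣR = 10.9 + 2.07 + 9.08 = 22.05 kΩ.
By the voltage-divider rule, V = 25.4 × 10.90/22.05 = 12.56 V.

V ≈ 12.6 V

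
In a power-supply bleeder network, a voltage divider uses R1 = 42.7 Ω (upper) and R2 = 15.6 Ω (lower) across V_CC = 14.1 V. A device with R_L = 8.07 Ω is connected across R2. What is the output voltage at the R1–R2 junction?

V_out ≈ 1.56 V

The load sits in parallel with R2, giving an effective lower resistance R2' = R2·R_L/(R2+R_L) = 5.319 Ω.
Then V_out = V_CC · R2'/(R1 + R2') = 14.1 × 5.319/48.02 = 1.562 V.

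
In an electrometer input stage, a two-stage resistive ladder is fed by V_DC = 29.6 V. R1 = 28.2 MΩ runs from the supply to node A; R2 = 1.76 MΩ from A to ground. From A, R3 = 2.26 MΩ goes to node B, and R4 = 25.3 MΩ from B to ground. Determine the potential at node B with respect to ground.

The second stage (R3 + R4 = 27.56 MΩ) loads node A in parallel with R2.
R2 ‖ (R3+R4) = 1.654 MΩ.
V_A = 29.6 × 1.654/(28.2 + 1.654) = 1.640 V.
V_B = V_A × 0.9180 = 1.506 V.

V_B ≈ 1.51 V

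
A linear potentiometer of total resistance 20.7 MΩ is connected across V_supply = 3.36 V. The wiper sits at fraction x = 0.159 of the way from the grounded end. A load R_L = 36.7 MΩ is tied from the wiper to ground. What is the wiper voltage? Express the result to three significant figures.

The pot divides into 17.41 MΩ above the wiper and 3.291 MΩ below.
(x·R_p) ‖ R_L = 3.020 MΩ.
Then V_out = V_supply · 3.020/(17.41 + 3.020) = 0.4968 V.

V_out ≈ 0.497 V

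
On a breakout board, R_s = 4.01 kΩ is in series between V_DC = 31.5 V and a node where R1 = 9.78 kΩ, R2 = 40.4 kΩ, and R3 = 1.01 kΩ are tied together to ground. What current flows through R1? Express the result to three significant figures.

Equivalent of the parallel group: R_p = 0.8952 kΩ.
Node voltage V_A = V_DC · R_p/(R_s + R_p) = 31.5 × 0.1825 = 5.749 V.
I(R1) = V_A / R1 = 5.749/9.78 = 0.5878 mA.

I ≈ 0.588 mA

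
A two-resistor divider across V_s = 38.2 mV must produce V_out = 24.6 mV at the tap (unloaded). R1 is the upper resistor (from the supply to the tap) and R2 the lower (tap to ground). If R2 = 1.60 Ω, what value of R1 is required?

R1 ≈ 0.885 Ω

V_out/V_s = R2/(R1+R2) = 0.6440.
Rearranging, R1 = R2·(1−k)/k = 1.60 × 0.5528 = 0.8846 Ω.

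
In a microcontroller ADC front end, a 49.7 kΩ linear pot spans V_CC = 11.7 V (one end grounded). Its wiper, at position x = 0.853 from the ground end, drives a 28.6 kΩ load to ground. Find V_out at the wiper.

V_out ≈ 8.19 V

The pot divides into 7.306 kΩ above the wiper and 42.39 kΩ below.
(x·R_p) ‖ R_L = 17.08 kΩ.
V_out = 11.7 × 17.08/(7.306 + 17.08) = 8.195 V.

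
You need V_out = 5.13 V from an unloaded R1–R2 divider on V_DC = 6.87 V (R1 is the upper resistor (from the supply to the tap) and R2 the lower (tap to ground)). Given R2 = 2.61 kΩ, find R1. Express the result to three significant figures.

R1 ≈ 0.885 kΩ

The divider ratio is R2/(R1+R2) = 5.13/6.87 = 0.7467.
So R1 = R2 · (V_DC/V_out − 1) = 2.61 × (6.87/5.13 − 1) = 2.61 × 0.3392 = 0.8853 kΩ.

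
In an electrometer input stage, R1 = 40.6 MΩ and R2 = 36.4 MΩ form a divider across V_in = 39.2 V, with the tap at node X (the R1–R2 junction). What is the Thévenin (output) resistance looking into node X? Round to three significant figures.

Zeroing V_in shorts the top of R1 to ground, so R_th = R1 ‖ R2 = 19.19 MΩ.

R_th ≈ 19.2 MΩ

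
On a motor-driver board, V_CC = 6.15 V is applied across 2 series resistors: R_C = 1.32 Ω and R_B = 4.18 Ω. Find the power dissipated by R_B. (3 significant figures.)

Series current I = V_CC/ΣR = 6.15/5.500 = 1.118 A.
V(R_B) = I·R = 4.674 V; P = V·I = 4.674 × 1.118 = 5.226 W.

P ≈ 5.23 W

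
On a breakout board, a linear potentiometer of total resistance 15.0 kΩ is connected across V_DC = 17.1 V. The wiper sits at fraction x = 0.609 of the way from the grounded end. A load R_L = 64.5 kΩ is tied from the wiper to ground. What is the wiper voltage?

V_out ≈ 9.87 V

Lower segment x·R_p = 9.135 kΩ; upper segment (1−x)·R_p = 5.865 kΩ.
Lower segment in parallel with the load: 9.135 ‖ 64.5 = 8.002 kΩ.
V_out = 17.1 × 8.002/(5.865 + 8.002) = 9.867 V.
(Unloaded: V_out = x·V_DC = 10.4 V.)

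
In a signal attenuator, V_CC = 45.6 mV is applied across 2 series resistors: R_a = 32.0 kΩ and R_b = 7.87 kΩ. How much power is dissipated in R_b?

P ≈ 10.3 nW

The common current is I = 45.6/39.87 = 1.144 µA.
P(R_b) = I²·R_b = (1.144)² × 7.87 = 10.29 nW.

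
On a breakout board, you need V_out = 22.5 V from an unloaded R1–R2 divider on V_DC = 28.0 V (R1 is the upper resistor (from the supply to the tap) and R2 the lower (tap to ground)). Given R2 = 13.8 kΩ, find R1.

Required fraction k = V_out/V_DC = 0.8036.
R1 = R2·(1/k − 1) = 13.8 × 0.2444 = 3.373 kΩ.

R1 ≈ 3.37 kΩ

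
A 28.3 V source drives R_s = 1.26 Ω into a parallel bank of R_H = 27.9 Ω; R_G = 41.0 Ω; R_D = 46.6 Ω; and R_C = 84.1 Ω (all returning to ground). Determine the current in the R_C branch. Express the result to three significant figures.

I ≈ 0.301 A

Combine the parallel branches: R_p = (1/27.9 + 1/41.0 + 1/46.6 + 1/84.1)⁻¹ = 10.69 Ω.
V_A by voltage divider: V_A = 28.3 × 10.69/(1.26 + 10.69) = 25.32 V.
I(R_C) = V_A / R_C = 25.32/84.1 = 0.3010 A.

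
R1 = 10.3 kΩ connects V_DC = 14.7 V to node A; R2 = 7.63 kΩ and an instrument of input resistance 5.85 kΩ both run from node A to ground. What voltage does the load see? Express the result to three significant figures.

First combine the lower leg with the load: R2 ‖ R_L = 3.311 kΩ.
Then V_out = V_DC · R2'/(R1 + R2') = 14.7 × 3.311/13.61 = 3.576 V.
(Unloaded it would be 6.26 V; the load pulls it down.)

V_out ≈ 3.58 V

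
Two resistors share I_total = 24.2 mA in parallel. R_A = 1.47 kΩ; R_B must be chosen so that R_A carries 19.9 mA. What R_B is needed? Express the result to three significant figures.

R_B ≈ 6.80 kΩ

Two-branch current divider: I_A = I_total · R_B/(R_A + R_B).
19.9/24.2 = R_B/(R_A + R_B) → R_B = R_A · (0.8223)/(1 − 0.8223) = 1.47 × 4.628 = 6.803 kΩ.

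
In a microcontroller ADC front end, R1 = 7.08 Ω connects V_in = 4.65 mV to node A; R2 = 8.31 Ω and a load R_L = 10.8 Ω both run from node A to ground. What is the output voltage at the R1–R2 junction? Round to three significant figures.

First combine the lower leg with the load: R2 ‖ R_L = 4.696 Ω.
Then V_out = V_in · R2'/(R1 + R2') = 4.65 × 4.696/11.78 = 1.854 mV.

V_out ≈ 1.85 mV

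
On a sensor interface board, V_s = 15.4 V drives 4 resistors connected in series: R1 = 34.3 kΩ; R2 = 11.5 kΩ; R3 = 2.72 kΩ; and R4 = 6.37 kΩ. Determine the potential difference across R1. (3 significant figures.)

V ≈ 9.62 V

Total series resistance ΣR = 34.3 + 11.5 + 2.72 + 6.37 = 54.89 kΩ.
V = V_s · R/ΣR = 15.4 × 0.6249 = 9.623 V.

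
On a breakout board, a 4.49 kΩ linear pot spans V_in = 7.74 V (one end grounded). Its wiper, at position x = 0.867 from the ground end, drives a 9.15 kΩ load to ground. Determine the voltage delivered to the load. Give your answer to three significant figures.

The pot divides into 0.5972 kΩ above the wiper and 3.893 kΩ below.
R_L loads the lower segment: effective lower R = 2.731 kΩ.
Loaded-divider output: V_out = 7.74 × 0.8206 = 6.351 V.

V_out ≈ 6.35 V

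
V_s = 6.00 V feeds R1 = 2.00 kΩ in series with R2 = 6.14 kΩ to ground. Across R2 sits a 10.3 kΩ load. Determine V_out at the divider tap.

V_out ≈ 3.95 V

R2 ‖ R_L = (6.14 × 10.3)/(6.14 + 10.3) = 3.847 kΩ.
Now apply the divider: V_out = 6.00 × 0.6579 = 3.948 V.
(Unloaded it would be 4.53 V; the load pulls it down.)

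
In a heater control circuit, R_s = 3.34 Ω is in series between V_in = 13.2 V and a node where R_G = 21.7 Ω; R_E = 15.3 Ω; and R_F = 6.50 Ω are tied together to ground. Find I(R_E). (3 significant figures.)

Equivalent of the parallel group: R_p = 3.769 Ω.
Node voltage V_A = V_in · R_p/(R_s + R_p) = 13.2 × 0.5302 = 6.999 V.
Branch current I = V_A/R_E = 6.999/15.3 = 0.4574 A.

I ≈ 0.457 A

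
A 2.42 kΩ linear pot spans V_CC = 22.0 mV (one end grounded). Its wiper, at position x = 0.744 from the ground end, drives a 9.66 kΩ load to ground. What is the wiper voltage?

V_out ≈ 15.6 mV

Split the track: R_lower = x·R_p = 1.800 kΩ, R_upper = (1−x)·R_p = 0.6195 kΩ.
Lower segment in parallel with the load: 1.800 ‖ 9.66 = 1.518 kΩ.
Loaded-divider output: V_out = 22.0 × 0.7101 = 15.62 mV.
(Unloaded: V_out = x·V_CC = 16.4 mV.)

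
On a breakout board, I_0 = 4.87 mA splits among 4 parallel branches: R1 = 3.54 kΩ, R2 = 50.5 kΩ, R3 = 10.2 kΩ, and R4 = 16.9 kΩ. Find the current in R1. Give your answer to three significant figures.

ΣG = 1/3.54 + 1/50.5 + 1/10.2 + 1/16.9 = 0.4595.
Current divider: I(R1) = I_0 · G_k/ΣG = 4.87 × (0.2825/0.4595) = 4.87 × 0.6148 = 2.994 mA.

I ≈ 2.99 mA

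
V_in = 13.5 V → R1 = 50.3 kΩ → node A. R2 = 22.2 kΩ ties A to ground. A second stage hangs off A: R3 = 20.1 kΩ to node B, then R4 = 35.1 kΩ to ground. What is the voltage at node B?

V_B ≈ 2.06 V

Node A sees R2 in parallel with the series input of stage 2, R3 + R4 = 55.20 kΩ.
R2 ‖ (R3+R4) = 15.83 kΩ.
First divider: V_A = V_in · 15.83/(50.3 + 15.83) = 3.232 V.
Then the unloaded second divider: V_B = V_A × R4/(R3+R4) = 3.232 × 0.6359 = 2.055 V.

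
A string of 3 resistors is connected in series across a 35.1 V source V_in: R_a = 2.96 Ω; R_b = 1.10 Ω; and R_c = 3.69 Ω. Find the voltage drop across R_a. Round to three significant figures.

V ≈ 13.4 V

Series total: ΣR = 2.96 + 1.10 + 3.69 = 7.750 Ω.
Voltage divider: V = V_in · (2.960 / 7.750) = 35.1 × 0.3819 = 13.41 V.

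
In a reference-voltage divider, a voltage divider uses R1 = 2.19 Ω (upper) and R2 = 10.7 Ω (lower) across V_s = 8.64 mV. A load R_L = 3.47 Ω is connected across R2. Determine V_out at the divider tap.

First combine the lower leg with the load: R2 ‖ R_L = 2.620 Ω.
Then V_out = V_s · R2'/(R1 + R2') = 8.64 × 2.620/4.810 = 4.706 mV.

V_out ≈ 4.71 mV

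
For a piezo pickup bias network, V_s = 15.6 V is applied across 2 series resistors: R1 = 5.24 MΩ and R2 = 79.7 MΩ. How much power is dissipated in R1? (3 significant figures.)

P ≈ 0.177 µW

The common current is I = 15.6/84.94 = 0.1837 µA.
V(R1) = I·R = 0.9624 V; P = V·I = 0.9624 × 0.1837 = 0.1767 µW.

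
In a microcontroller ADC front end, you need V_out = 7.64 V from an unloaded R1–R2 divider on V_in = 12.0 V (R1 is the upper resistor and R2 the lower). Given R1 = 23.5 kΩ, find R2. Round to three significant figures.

V_out/V_in = R2/(R1+R2) = 0.6367.
So R2 = R1 · V_out/(V_in − V_out) = 23.5 × 7.64/(12.0 − 7.64) = 23.5 × 1.752 = 41.18 kΩ.

R2 ≈ 41.2 kΩ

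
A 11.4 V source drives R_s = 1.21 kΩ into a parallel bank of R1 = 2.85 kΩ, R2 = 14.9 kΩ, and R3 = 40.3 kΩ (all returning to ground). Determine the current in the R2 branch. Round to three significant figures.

Parallel bank: R_p = 1/(1/2.85 + 1/14.9 + 1/40.3) = 2.258 kΩ.
V_A by voltage divider: V_A = 11.4 × 2.258/(1.21 + 2.258) = 7.423 V.
Branch current I = V_A/R2 = 7.423/14.9 = 0.4982 mA.

I ≈ 0.498 mA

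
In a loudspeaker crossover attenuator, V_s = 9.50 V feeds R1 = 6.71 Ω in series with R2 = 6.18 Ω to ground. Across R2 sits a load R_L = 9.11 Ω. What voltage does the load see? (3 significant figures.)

R2 ‖ R_L = (6.18 × 9.11)/(6.18 + 9.11) = 3.682 Ω.
Voltage divider with the loaded lower leg: V_out = 9.50 × 3.682/(6.71 + 3.682) = 9.50 × 0.3543 = 3.366 V.
(Unloaded it would be 4.55 V; the load pulls it down.)

V_out ≈ 3.37 V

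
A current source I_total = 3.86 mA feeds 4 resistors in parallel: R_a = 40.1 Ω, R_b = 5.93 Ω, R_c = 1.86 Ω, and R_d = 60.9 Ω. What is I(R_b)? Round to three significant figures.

I ≈ 0.871 mA

Conductances: ΣG = 1/40.1 + 1/5.93 + 1/1.86 + 1/60.9 = 0.7476 (1/Ω).
R_b takes the fraction G_k/ΣG = 0.1686/0.7476 = 0.2256, so I = 3.86 × 0.2256 = 0.8707 mA.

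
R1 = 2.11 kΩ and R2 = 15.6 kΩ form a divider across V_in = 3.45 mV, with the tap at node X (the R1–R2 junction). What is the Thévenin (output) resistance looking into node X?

Looking into X with the source shorted: R_th = R1·R2/(R1+R2) = 2.110 × 15.6/17.71 = 1.859 kΩ.

R_th ≈ 1.86 kΩ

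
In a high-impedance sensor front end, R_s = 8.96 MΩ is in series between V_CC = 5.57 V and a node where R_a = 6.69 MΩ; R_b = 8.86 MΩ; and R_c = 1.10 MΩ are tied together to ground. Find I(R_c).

Equivalent of the parallel group: R_p = 0.8537 MΩ.
Node voltage V_A = V_CC · R_p/(R_s + R_p) = 5.57 × 0.08699 = 0.4845 V.
Branch current I = V_A/R_c = 0.4845/1.10 = 0.4405 µA.

I ≈ 0.440 µA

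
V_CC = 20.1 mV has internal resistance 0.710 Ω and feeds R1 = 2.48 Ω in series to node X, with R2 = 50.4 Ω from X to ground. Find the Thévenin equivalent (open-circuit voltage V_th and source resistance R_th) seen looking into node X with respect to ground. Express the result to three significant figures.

R1' = 0.710 + 2.48 = 3.190 Ω (source resistance + R1).
With X open, the divider is unloaded: V_th = 20.1 × 50.4/53.59 = 18.90 mV.
Looking into X with the source shorted: R_th = R1'·R2/(R1'+R2) = 3.190 × 50.4/53.59 = 3.000 Ω.

V_th ≈ 18.9 mV, R_th ≈ 3.00 Ω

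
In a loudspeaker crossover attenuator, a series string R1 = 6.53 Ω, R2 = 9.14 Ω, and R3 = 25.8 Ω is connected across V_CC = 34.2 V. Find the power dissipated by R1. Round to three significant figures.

ΣR = 41.47 Ω → I = 34.2/41.47 = 0.8247 A.
P = I²R = 0.6801 × 6.53 = 4.441 W.

P ≈ 4.44 W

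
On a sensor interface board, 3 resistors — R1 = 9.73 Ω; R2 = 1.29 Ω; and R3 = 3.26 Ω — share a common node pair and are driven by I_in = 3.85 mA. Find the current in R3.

ΣG = 1/9.73 + 1/1.29 + 1/3.26 = 1.185.
R3 takes the fraction G_k/ΣG = 0.3067/1.185 = 0.2589, so I = 3.85 × 0.2589 = 0.9968 mA.

I ≈ 0.997 mA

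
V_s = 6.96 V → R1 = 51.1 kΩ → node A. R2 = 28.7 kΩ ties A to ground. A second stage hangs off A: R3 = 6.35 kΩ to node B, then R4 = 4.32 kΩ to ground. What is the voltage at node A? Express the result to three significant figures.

V_A ≈ 0.919 V

The second stage (R3 + R4 = 10.67 kΩ) loads node A in parallel with R2.
Effective lower resistance at A: R2 ‖ 10.67 = 7.778 kΩ.
So V_A = 6.96 × 0.1321 = 0.9195 V.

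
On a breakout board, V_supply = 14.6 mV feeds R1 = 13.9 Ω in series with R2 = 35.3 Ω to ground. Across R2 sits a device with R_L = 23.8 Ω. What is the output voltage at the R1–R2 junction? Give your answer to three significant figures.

First combine the lower leg with the load: R2 ‖ R_L = 14.22 Ω.
Now apply the divider: V_out = 14.6 × 0.5056 = 7.382 mV.

V_out ≈ 7.38 mV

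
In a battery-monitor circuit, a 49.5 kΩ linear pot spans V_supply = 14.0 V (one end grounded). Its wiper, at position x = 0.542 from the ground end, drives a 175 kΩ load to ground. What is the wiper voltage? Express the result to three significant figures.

V_out ≈ 7.09 V

Split the track: R_lower = x·R_p = 26.83 kΩ, R_upper = (1−x)·R_p = 22.67 kΩ.
(x·R_p) ‖ R_L = 23.26 kΩ.
Then V_out = V_supply · 23.26/(22.67 + 23.26) = 7.090 V.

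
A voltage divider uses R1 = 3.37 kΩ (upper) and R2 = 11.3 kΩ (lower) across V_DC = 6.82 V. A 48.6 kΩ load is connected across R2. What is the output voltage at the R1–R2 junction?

V_out ≈ 4.99 V

The load sits in parallel with R2, giving an effective lower resistance R2' = R2·R_L/(R2+R_L) = 9.168 kΩ.
Now apply the divider: V_out = 6.82 × 0.7312 = 4.987 V.
(Unloaded it would be 5.25 V; the load pulls it down.)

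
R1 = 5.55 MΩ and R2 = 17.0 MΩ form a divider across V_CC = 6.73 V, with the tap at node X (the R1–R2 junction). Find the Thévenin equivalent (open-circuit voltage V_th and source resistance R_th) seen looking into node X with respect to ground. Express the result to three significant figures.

With X open, the divider is unloaded: V_th = 6.73 × 17.0/22.55 = 5.074 V.
With V_CC suppressed (replaced by a short), R_th = R1 ‖ R2 = (5.550 × 17.0)/(5.550 + 17.0) = 4.184 MΩ.

V_th ≈ 5.07 V, R_th ≈ 4.18 MΩ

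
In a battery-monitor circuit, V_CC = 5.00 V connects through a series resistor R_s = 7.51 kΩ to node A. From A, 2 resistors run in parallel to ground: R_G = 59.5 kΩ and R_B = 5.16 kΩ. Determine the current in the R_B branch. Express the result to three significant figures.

Combine the parallel branches: R_p = (1/59.5 + 1/5.16)⁻¹ = 4.748 kΩ.
V_A = 5.00 × 4.748/12.26 = 1.937 V.
Branch current I = V_A/R_B = 1.937/5.16 = 0.3753 mA.
(Check via current divider: I_total = 0.4079 mA; share G_k/ΣG = 0.9202 → same result.)

I ≈ 0.375 mA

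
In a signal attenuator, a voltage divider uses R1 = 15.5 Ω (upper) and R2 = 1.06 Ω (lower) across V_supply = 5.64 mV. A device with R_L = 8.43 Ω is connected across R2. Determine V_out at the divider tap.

First combine the lower leg with the load: R2 ‖ R_L = 0.9416 Ω.
Now apply the divider: V_out = 5.64 × 0.05727 = 0.3230 mV.

V_out ≈ 0.323 mV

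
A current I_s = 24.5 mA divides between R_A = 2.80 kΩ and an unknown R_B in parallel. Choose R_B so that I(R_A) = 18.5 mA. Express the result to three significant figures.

In a two-way split, I_A/I_s = R_B/(R_A + R_B).
18.5/24.5 = R_B/(R_A + R_B) → R_B = R_A · (0.7551)/(1 − 0.7551) = 2.80 × 3.083 = 8.633 kΩ.

R_B ≈ 8.63 kΩ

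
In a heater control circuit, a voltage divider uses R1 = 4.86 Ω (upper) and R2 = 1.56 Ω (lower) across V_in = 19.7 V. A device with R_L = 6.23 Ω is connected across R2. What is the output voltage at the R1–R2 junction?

V_out ≈ 4.02 V

The load sits in parallel with R2, giving an effective lower resistance R2' = R2·R_L/(R2+R_L) = 1.248 Ω.
Voltage divider with the loaded lower leg: V_out = 19.7 × 1.248/(4.86 + 1.248) = 19.7 × 0.2043 = 4.024 V.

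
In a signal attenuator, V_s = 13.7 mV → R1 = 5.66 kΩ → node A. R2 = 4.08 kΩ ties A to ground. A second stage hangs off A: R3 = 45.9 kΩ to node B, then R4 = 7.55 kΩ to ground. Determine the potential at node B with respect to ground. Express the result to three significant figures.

V_B ≈ 0.776 mV

Looking into the second stage from A: R3 + R4 = 53.45 kΩ appears in parallel with R2.
Effective lower resistance at A: R2 ‖ 53.45 = 3.791 kΩ.
First divider: V_A = V_s · 3.791/(5.66 + 3.791) = 5.495 mV.
Stage 2 is unloaded, so V_B = V_A · R4/(R3+R4) = 5.495 × 7.55/53.45 = 0.7762 mV.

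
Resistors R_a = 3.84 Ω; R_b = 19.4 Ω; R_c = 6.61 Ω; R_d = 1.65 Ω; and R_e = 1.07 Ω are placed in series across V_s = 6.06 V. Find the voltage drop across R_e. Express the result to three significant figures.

V ≈ 0.199 V

Total series resistance ΣR = 3.84 + 19.4 + 6.61 + 1.65 + 1.07 = 32.57 Ω.
V = V_s · R/ΣR = 6.06 × 0.03285 = 0.1991 V.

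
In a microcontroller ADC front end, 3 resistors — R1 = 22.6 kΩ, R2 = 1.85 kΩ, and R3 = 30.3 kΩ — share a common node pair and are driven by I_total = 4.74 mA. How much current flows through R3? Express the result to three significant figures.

I ≈ 0.253 mA

ΣG = 1/22.6 + 1/1.85 + 1/30.3 = 0.6178.
R3 takes the fraction G_k/ΣG = 0.03300/0.6178 = 0.05342, so I = 4.74 × 0.05342 = 0.2532 mA.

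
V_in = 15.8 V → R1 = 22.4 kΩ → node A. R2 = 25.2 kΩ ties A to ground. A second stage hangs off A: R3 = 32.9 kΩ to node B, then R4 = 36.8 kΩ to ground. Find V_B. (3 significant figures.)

The second stage (R3 + R4 = 69.70 kΩ) loads node A in parallel with R2.
Effective lower resistance at A: R2 ‖ 69.70 = 18.51 kΩ.
V_A = 15.8 × 18.51/(22.4 + 18.51) = 7.148 V.
Then the unloaded second divider: V_B = V_A × R4/(R3+R4) = 7.148 × 0.5280 = 3.774 V.

V_B ≈ 3.77 V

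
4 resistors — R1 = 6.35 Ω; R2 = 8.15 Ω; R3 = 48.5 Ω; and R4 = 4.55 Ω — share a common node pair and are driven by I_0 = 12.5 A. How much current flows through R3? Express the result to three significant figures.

Conductances: ΣG = 1/6.35 + 1/8.15 + 1/48.5 + 1/4.55 = 0.5206 (1/Ω).
Current divider: I(R3) = I_0 · G_k/ΣG = 12.5 × (0.02062/0.5206) = 12.5 × 0.03961 = 0.4951 A.

I ≈ 0.495 A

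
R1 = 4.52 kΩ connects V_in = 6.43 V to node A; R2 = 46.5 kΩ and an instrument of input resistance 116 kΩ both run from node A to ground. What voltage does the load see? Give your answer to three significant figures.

V_out ≈ 5.66 V

First combine the lower leg with the load: R2 ‖ R_L = 33.19 kΩ.
Voltage divider with the loaded lower leg: V_out = 6.43 × 33.19/(4.52 + 33.19) = 6.43 × 0.8802 = 5.659 V.
(Unloaded it would be 5.86 V; the load pulls it down.)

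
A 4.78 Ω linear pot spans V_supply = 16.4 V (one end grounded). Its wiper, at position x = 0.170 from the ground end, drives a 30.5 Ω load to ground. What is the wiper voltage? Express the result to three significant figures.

V_out ≈ 2.73 V

Split the track: R_lower = x·R_p = 0.8126 Ω, R_upper = (1−x)·R_p = 3.967 Ω.
Lower segment in parallel with the load: 0.8126 ‖ 30.5 = 0.7915 Ω.
Then V_out = V_supply · 0.7915/(3.967 + 0.7915) = 2.728 V.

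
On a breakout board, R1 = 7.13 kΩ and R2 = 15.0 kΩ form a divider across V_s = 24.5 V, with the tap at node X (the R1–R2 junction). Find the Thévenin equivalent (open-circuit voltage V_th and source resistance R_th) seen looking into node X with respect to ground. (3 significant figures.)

With X open, the divider is unloaded: V_th = 24.5 × 15.0/22.13 = 16.61 V.
With V_s suppressed (replaced by a short), R_th = R1 ‖ R2 = (7.130 × 15.0)/(7.130 + 15.0) = 4.833 kΩ.

V_th ≈ 16.6 V, R_th ≈ 4.83 kΩ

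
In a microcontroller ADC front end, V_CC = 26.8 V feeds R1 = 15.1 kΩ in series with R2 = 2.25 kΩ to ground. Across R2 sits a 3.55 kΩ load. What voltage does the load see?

R2 ‖ R_L = (2.25 × 3.55)/(2.25 + 3.55) = 1.377 kΩ.
Then V_out = V_CC · R2'/(R1 + R2') = 26.8 × 1.377/16.48 = 2.240 V.
(Unloaded it would be 3.48 V; the load pulls it down.)

V_out ≈ 2.24 V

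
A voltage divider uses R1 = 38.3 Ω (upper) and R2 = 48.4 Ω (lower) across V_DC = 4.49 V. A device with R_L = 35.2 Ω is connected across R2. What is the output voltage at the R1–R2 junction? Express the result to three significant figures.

V_out ≈ 1.56 V

R2 ‖ R_L = (48.4 × 35.2)/(48.4 + 35.2) = 20.38 Ω.
Then V_out = V_DC · R2'/(R1 + R2') = 4.49 × 20.38/58.68 = 1.559 V.
(Unloaded it would be 2.51 V; the load pulls it down.)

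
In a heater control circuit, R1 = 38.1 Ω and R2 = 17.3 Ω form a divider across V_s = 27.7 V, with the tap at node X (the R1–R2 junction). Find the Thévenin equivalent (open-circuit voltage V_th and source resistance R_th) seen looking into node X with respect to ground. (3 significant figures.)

V_th ≈ 8.65 V, R_th ≈ 11.9 Ω

With X open, the divider is unloaded: V_th = 27.7 × 17.3/55.40 = 8.650 V.
Zeroing V_s shorts the top of R1 to ground, so R_th = R1 ‖ R2 = 11.90 Ω.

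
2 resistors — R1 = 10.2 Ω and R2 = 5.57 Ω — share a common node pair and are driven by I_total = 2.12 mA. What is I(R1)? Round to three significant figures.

With just two branches, the current splits inversely with resistance.
So I = 2.12 × 5.57/15.77 = 0.7488 mA.

I ≈ 0.749 mA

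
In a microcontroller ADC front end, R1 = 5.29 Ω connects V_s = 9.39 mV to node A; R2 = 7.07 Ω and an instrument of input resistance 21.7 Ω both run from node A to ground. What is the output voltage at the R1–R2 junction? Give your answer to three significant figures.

V_out ≈ 4.71 mV

R2 ‖ R_L = (7.07 × 21.7)/(7.07 + 21.7) = 5.333 Ω.
Then V_out = V_s · R2'/(R1 + R2') = 9.39 × 5.333/10.62 = 4.714 mV.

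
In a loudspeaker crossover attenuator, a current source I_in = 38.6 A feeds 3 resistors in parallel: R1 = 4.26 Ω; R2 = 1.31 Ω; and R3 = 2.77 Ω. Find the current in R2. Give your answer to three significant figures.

I ≈ 21.7 A

ΣG = 1/4.26 + 1/1.31 + 1/2.77 = 1.359.
By the current-divider rule, I = I_in · G_k/ΣG = 38.6 × 0.5617 = 21.68 A.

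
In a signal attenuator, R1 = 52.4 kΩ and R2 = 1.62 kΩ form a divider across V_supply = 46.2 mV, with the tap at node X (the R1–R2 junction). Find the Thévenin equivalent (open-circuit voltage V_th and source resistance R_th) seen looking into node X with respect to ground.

V_th ≈ 1.39 mV, R_th ≈ 1.57 kΩ

V_th is the unloaded tap voltage: V_supply · R2/(R1+R2) = 46.2 × 0.02999 = 1.385 mV.
Zeroing V_supply shorts the top of R1 to ground, so R_th = R1 ‖ R2 = 1.571 kΩ.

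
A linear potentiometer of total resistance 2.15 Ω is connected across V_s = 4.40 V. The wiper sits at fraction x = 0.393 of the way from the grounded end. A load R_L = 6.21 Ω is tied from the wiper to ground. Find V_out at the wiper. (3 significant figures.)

V_out ≈ 1.60 V

The pot divides into 1.305 Ω above the wiper and 0.8449 Ω below.
Lower segment in parallel with the load: 0.8449 ‖ 6.21 = 0.7438 Ω.
V_out = 4.40 × 0.7438/(1.305 + 0.7438) = 1.597 V.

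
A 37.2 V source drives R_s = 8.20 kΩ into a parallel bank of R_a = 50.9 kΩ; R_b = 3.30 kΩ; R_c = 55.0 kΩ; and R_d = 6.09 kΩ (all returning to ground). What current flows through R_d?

Equivalent of the parallel group: R_p = 1.980 kΩ.
V_A = 37.2 × 1.980/10.18 = 7.235 V.
Branch current I = V_A/R_d = 7.235/6.09 = 1.188 mA.

I ≈ 1.19 mA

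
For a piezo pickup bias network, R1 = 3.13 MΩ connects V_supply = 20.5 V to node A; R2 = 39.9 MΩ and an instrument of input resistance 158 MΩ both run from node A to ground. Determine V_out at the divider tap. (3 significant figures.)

V_out ≈ 18.7 V

The load sits in parallel with R2, giving an effective lower resistance R2' = R2·R_L/(R2+R_L) = 31.86 MΩ.
Now apply the divider: V_out = 20.5 × 0.9105 = 18.67 V.
(Unloaded it would be 19.0 V; the load pulls it down.)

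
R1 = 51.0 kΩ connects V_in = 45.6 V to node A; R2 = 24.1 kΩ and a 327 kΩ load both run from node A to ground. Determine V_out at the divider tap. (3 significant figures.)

V_out ≈ 13.9 V

First combine the lower leg with the load: R2 ‖ R_L = 22.45 kΩ.
Then V_out = V_in · R2'/(R1 + R2') = 45.6 × 22.45/73.45 = 13.94 V.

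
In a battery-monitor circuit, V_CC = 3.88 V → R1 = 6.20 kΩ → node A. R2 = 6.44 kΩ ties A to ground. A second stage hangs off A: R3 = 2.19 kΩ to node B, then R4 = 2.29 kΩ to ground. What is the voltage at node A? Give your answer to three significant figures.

V_A ≈ 1.16 V

Node A sees R2 in parallel with the series input of stage 2, R3 + R4 = 4.480 kΩ.
Effective lower resistance at A: R2 ‖ 4.480 = 2.642 kΩ.
So V_A = 3.88 × 0.2988 = 1.159 V.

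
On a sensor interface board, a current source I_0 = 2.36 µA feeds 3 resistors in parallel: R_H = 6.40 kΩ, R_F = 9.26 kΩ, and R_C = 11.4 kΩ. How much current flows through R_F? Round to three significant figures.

I ≈ 0.724 µA

Conductances: ΣG = 1/6.40 + 1/9.26 + 1/11.4 = 0.3520 (1/kΩ).
R_F takes the fraction G_k/ΣG = 0.1080/0.3520 = 0.3068, so I = 2.36 × 0.3068 = 0.7241 µA.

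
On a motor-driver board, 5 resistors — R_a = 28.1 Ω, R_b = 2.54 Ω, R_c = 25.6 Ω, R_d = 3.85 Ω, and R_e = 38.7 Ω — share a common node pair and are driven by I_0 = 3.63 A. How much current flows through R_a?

I ≈ 0.171 A

Conductances: ΣG = 1/28.1 + 1/2.54 + 1/25.6 + 1/3.85 + 1/38.7 = 0.7539 (1/Ω).
Current divider: I(R_a) = I_0 · G_k/ΣG = 3.63 × (0.03559/0.7539) = 3.63 × 0.04720 = 0.1713 A.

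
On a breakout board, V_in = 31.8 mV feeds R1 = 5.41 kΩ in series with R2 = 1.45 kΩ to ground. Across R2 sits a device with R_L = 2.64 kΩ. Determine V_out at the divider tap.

R2 ‖ R_L = (1.45 × 2.64)/(1.45 + 2.64) = 0.9359 kΩ.
Then V_out = V_in · R2'/(R1 + R2') = 31.8 × 0.9359/6.346 = 4.690 mV.

V_out ≈ 4.69 mV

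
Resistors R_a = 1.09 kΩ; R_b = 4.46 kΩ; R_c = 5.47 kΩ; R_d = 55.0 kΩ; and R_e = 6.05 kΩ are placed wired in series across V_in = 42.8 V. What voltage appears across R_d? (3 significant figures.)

V ≈ 32.7 V

ΣR = 1.09 + 4.46 + 5.47 + 55.0 + 6.05 = 72.07 kΩ.
V = V_in · R/ΣR = 42.8 × 0.7631 = 32.66 V.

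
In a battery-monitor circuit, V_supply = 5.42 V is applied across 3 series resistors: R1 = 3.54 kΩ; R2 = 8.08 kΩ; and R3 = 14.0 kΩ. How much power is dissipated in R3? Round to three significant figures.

P ≈ 0.627 mW

The common current is I = 5.42/25.62 = 0.2116 mA.
P(R3) = I²·R3 = (0.2116)² × 14.0 = 0.6266 mW.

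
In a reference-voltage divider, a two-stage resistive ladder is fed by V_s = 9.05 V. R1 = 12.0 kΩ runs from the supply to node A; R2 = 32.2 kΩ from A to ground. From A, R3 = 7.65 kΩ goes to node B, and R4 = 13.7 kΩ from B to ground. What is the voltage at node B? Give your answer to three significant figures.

The second stage (R3 + R4 = 21.35 kΩ) loads node A in parallel with R2.
R2 ‖ (R3+R4) = 12.84 kΩ.
So V_A = 9.05 × 0.5169 = 4.678 V.
Then the unloaded second divider: V_B = V_A × R4/(R3+R4) = 4.678 × 0.6417 = 3.002 V.

V_B ≈ 3.00 V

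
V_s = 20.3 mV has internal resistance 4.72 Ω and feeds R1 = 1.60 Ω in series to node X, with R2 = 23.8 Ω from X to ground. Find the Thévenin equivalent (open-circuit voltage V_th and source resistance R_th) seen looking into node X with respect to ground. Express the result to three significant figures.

V_th ≈ 16.0 mV, R_th ≈ 4.99 Ω

R1' = 4.72 + 1.60 = 6.320 Ω (source resistance + R1).
With X open, the divider is unloaded: V_th = 20.3 × 23.8/30.12 = 16.04 mV.
Zeroing V_s shorts the top of R1' to ground, so R_th = R1' ‖ R2 = 4.994 Ω.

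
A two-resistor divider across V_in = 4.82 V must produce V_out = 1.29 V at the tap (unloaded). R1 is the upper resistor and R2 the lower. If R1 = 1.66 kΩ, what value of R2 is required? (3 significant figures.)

R2 ≈ 0.607 kΩ

V_out/V_in = R2/(R1+R2) = 0.2676.
Rearranging, R2 = R1·k/(1−k) = 1.66 × 0.3654 = 0.6066 kΩ.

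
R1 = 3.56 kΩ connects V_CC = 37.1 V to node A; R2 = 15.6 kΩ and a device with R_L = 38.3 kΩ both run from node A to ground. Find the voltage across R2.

V_out ≈ 28.1 V

R2 ‖ R_L = (15.6 × 38.3)/(15.6 + 38.3) = 11.08 kΩ.
Then V_out = V_CC · R2'/(R1 + R2') = 37.1 × 11.08/14.64 = 28.08 V.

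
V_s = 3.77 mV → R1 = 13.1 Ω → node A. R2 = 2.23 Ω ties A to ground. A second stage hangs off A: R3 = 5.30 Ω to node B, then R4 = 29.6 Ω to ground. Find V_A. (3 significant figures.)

V_A ≈ 0.520 mV

Looking into the second stage from A: R3 + R4 = 34.90 Ω appears in parallel with R2.
R2 ‖ (R3+R4) = 2.096 Ω.
First divider: V_A = V_s · 2.096/(13.1 + 2.096) = 0.5200 mV.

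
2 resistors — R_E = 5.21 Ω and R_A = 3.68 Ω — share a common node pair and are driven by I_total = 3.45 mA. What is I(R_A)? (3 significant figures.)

With just two branches, the current splits inversely with resistance.
So I = 3.45 × 5.21/8.890 = 2.022 mA.

I ≈ 2.02 mA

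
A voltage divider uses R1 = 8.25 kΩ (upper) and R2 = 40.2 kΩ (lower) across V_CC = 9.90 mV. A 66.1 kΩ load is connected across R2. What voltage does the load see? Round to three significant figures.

V_out ≈ 7.44 mV

The load sits in parallel with R2, giving an effective lower resistance R2' = R2·R_L/(R2+R_L) = 25.00 kΩ.
Then V_out = V_CC · R2'/(R1 + R2') = 9.90 × 25.00/33.25 = 7.443 mV.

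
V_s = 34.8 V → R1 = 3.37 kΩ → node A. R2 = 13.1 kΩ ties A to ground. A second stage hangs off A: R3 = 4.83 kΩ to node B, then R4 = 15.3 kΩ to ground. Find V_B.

V_B ≈ 18.6 V

Node A sees R2 in parallel with the series input of stage 2, R3 + R4 = 20.13 kΩ.
R2 ‖ (R3+R4) = 7.936 kΩ.
V_A = 34.8 × 7.936/(3.37 + 7.936) = 24.43 V.
V_B = V_A × 0.7601 = 18.57 V.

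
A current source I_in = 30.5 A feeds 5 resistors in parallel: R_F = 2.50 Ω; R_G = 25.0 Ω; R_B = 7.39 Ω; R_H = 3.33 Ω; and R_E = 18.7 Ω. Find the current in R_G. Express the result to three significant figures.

Total conductance ΣG = 1/2.50 + 1/25.0 + 1/7.39 + 1/3.33 + 1/18.7 = 0.9291 (units of 1/Ω).
Current divider: I(R_G) = I_in · G_k/ΣG = 30.5 × (0.04000/0.9291) = 30.5 × 0.04305 = 1.313 A.

I ≈ 1.31 A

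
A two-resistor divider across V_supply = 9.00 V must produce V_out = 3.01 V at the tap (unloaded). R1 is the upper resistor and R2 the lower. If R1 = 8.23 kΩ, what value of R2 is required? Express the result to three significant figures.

The divider ratio is R2/(R1+R2) = 3.01/9.00 = 0.3344.
Rearranging, R2 = R1·k/(1−k) = 8.23 × 0.5025 = 4.136 kΩ.

R2 ≈ 4.14 kΩ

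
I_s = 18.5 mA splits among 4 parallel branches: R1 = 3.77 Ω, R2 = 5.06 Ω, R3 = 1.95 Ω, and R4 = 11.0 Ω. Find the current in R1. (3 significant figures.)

I ≈ 4.60 mA

ΣG = 1/3.77 + 1/5.06 + 1/1.95 + 1/11.0 = 1.067.
R1 takes the fraction G_k/ΣG = 0.2653/1.067 = 0.2487, so I = 18.5 × 0.2487 = 4.601 mA.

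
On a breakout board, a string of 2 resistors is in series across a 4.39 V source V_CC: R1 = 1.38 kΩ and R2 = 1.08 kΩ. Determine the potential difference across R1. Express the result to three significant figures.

Total series resistance ΣR = 1.38 + 1.08 = 2.460 kΩ.
Voltage divider: V = V_CC · (1.380 / 2.460) = 4.39 × 0.5610 = 2.463 V.

V ≈ 2.46 V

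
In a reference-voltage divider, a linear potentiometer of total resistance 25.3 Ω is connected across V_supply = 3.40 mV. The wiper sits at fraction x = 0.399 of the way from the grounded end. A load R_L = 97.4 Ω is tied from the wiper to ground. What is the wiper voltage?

The pot divides into 15.21 Ω above the wiper and 10.09 Ω below.
R_L loads the lower segment: effective lower R = 9.147 Ω.
Loaded-divider output: V_out = 3.40 × 0.3756 = 1.277 mV.

V_out ≈ 1.28 mV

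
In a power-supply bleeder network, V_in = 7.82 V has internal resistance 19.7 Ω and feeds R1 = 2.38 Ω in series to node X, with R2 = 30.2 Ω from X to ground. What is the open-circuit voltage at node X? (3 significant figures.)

R1' = 19.7 + 2.38 = 22.08 Ω (source resistance + R1).
With X open, the divider is unloaded: V_th = 7.82 × 30.2/52.28 = 4.517 V.

V_th ≈ 4.52 V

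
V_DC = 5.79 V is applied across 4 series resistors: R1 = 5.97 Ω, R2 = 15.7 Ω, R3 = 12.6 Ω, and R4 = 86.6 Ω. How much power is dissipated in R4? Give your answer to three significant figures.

ΣR = 120.9 Ω → I = 5.79/120.9 = 0.04790 A.
V(R4) = I·R = 4.148 V; P = V·I = 4.148 × 0.04790 = 0.1987 W.

P ≈ 0.199 W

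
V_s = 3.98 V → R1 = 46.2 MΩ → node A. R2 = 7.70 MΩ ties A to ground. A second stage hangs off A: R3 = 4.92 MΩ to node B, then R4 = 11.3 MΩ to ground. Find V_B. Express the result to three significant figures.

V_B ≈ 0.282 V

The second stage (R3 + R4 = 16.22 MΩ) loads node A in parallel with R2.
Effective lower resistance at A: R2 ‖ 16.22 = 5.221 MΩ.
First divider: V_A = V_s · 5.221/(46.2 + 5.221) = 0.4041 V.
V_B = V_A × 0.6967 = 0.2815 V.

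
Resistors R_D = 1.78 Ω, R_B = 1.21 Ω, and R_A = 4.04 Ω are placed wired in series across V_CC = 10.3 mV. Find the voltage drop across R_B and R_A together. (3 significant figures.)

ΣR = 1.78 + 1.21 + 4.04 = 7.030 Ω.
R_{R_B..R_A} = 1.21 + 4.04 = 5.250 Ω.
By the voltage-divider rule, V = 10.3 × 5.250/7.030 = 7.692 mV.

V ≈ 7.69 mV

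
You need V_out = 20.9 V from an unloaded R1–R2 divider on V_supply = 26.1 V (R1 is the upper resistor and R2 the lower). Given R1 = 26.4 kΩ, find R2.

Required fraction k = V_out/V_supply = 0.8008.
R2 = R1 · 0.8008/(1 − 0.8008) = 106.1 kΩ.

R2 ≈ 106 kΩ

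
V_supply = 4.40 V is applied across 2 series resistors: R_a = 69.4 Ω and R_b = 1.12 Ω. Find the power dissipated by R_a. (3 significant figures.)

ΣR = 70.52 Ω → I = 4.40/70.52 = 0.06239 A.
V(R_a) = I·R = 4.330 V; P = V·I = 4.330 × 0.06239 = 0.2702 W.

P ≈ 0.270 W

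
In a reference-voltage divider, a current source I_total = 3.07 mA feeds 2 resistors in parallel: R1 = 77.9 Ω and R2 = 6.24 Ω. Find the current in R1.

I ≈ 0.228 mA

For two parallel branches, I_k = I_total · (other R)/(sum of R).
I(R1) = 3.07 × 6.24/(77.9 + 6.24) = 3.07 × 0.07416 = 0.2277 mA.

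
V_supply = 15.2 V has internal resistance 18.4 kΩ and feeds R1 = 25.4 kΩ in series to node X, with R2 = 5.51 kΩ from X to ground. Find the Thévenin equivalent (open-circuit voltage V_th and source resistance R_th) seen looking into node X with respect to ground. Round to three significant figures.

V_th ≈ 1.70 V, R_th ≈ 4.89 kΩ

R1' = 18.4 + 25.4 = 43.80 kΩ (source resistance + R1).
With X open, the divider is unloaded: V_th = 15.2 × 5.51/49.31 = 1.698 V.
Looking into X with the source shorted: R_th = R1'·R2/(R1'+R2) = 43.80 × 5.51/49.31 = 4.894 kΩ.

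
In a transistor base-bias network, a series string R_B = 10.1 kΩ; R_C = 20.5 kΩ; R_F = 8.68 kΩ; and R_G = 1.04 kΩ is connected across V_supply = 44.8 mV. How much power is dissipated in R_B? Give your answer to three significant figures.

P ≈ 12.5 nW

The common current is I = 44.8/40.32 = 1.111 µA.
V(R_B) = I·R = 11.22 mV; P = V·I = 11.22 × 1.111 = 12.47 nW.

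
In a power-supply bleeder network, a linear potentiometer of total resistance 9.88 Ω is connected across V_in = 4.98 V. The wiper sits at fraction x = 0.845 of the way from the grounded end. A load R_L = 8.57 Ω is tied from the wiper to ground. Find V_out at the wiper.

V_out ≈ 3.66 V

Split the track: R_lower = x·R_p = 8.349 Ω, R_upper = (1−x)·R_p = 1.531 Ω.
Lower segment in parallel with the load: 8.349 ‖ 8.57 = 4.229 Ω.
V_out = 4.98 × 4.229/(1.531 + 4.229) = 3.656 V.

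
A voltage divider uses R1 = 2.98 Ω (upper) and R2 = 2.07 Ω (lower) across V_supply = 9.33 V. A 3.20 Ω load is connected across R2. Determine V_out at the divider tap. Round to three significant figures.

V_out ≈ 2.77 V

First combine the lower leg with the load: R2 ‖ R_L = 1.257 Ω.
Voltage divider with the loaded lower leg: V_out = 9.33 × 1.257/(2.98 + 1.257) = 9.33 × 0.2967 = 2.768 V.
(Unloaded it would be 3.82 V; the load pulls it down.)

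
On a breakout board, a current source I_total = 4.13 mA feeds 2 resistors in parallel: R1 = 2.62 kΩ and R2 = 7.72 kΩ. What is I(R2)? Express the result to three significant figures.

I ≈ 1.05 mA

With just two branches, the current splits inversely with resistance.
So I = 4.13 × 2.62/10.34 = 1.046 mA.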